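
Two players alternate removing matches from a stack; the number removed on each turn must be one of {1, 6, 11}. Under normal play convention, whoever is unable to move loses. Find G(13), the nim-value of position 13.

G(0) = 0
G(1) = mex{0} = 1
G(2) = mex{1} = 0
G(3) = mex{0} = 1
G(4) = mex{1} = 0
G(5) = mex{0} = 1
G(6) = mex{1,0} = 2
G(7) = mex{2,1} = 0
G(8) = mex{0,0} = 1
G(9) = mex{1,1} = 0
G(10) = mex{0,0} = 1
G(11) = mex{1,1,0} = 2
G(12) = mex{2,2,1} = 0
G(13) = mex{0,0,0} = 1

1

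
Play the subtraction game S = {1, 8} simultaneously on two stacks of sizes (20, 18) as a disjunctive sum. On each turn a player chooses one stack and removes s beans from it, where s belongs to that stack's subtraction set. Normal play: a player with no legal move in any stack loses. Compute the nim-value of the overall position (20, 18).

0

All stacks use S = {1, 8}:
n :  0  1  2  3  4  5  6  7  8  9 10 11 12 13 14 15 16 17 18 19 20
G :  0  1  0  1  0  1  0  1  2  0  1  0  1  0  1  0  1  2  0  1  0
Stack A: G(20) = 0.
Stack B: G(18) = 0.
Combined Grundy value = 0 ⊕ 0 = 0.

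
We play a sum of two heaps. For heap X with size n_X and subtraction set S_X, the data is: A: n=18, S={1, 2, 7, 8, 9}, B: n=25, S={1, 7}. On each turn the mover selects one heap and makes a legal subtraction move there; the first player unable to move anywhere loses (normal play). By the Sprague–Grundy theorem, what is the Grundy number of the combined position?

3

Heap A, S = {1, 2, 7, 8, 9}:
n :  0  1  2  3  4  5  6  7  8  9 10 11 12 13 14 15 16 17 18
G :  0  1  2  0  1  2  0  1  2  3  4  5  3  4  5  3  0  1  2
G_A(18) = 2.
Heap B, S = {1, 7}:
G(0) = 0
G(1) = mex{0} = 1
G(2) = mex{1} = 0
G(3) = mex{0} = 1
G(4) = mex{1} = 0
G(5) = mex{0} = 1
G(6) = mex{1} = 0
G(7) = mex{0,0} = 1
G(8) = mex{1,1} = 0
G(9) = mex{0,0} = 1
G(10) = mex{1,1} = 0
G(11) = mex{0,0} = 1
G(12) = mex{1,1} = 0
G(13) = mex{0,0} = 1
G(14) = mex{1,1} = 0
G(15) = mex{0,0} = 1
G(16) = mex{1,1} = 0
G(17) = mex{0,0} = 1
G(18) = mex{1,1} = 0
G(19) = mex{0,0} = 1
G(20) = mex{1,1} = 0
G(21) = mex{0,0} = 1
G(22) = mex{1,1} = 0
G(23) = mex{0,0} = 1
G(24) = mex{1,1} = 0
G(25) = mex{0,0} = 1
G_B(25) = 1.
Combined Grundy value = 2 ⊕ 1 = 3.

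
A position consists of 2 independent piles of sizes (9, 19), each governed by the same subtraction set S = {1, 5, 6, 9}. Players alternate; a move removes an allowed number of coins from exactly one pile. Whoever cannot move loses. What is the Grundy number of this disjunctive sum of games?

All piles use S = {1, 5, 6, 9}:
G(0) = 0
G(1) = mex{0} = 1
G(2) = mex{1} = 0
G(3) = mex{0} = 1
G(4) = mex{1} = 0
G(5) = mex{0,0} = 1
G(6) = mex{1,1,0} = 2
G(7) = mex{2,0,1} = 3
G(8) = mex{3,1,0} = 2
G(9) = mex{2,0,1,0} = 3
G(10) = mex{3,1,0,1} = 2
G(11) = mex{2,2,1,0} = 3
G(12) = mex{3,3,2,1} = 0
G(13) = mex{0,2,3,0} = 1
G(14) = mex{1,3,2,1} = 0
G(15) = mex{0,2,3,2} = 1
G(16) = mex{1,3,2,3} = 0
G(17) = mex{0,0,3,2} = 1
G(18) = mex{1,1,0,3} = 2
G(19) = mex{2,0,1,2} = 3
Pile A: G(9) = 3.
Pile B: G(19) = 3.
Combined Grundy value = 3 ⊕ 3 = 0.

0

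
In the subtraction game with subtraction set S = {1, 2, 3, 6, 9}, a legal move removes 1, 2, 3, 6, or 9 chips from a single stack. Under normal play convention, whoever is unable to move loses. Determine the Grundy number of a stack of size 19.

n :  0  1  2  3  4  5  6  7  8  9 10 11 12 13 14 15 16 17 18 19
G :  0  1  2  3  0  1  2  3  0  1  2  3  0  1  2  3  0  1  2  3

3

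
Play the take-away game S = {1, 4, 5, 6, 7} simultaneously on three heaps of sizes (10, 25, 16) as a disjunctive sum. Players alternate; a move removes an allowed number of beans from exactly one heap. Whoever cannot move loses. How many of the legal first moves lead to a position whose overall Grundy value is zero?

All heaps use S = {1, 4, 5, 6, 7}:
n :  0  1  2  3  4  5  6  7  8  9 10 11 12 13 14 15 16 17 18 19 20 21 22 23 24 25
G :  0  1  0  1  2  3  2  3  4  5  0  1  0  1  2  3  2  3  4  5  0  1  0  1  2  3
Heap A: G(10) = 0.
Heap B: G(25) = 3.
Heap C: G(16) = 2.
Combined Grundy value = 0 ⊕ 3 ⊕ 2 = 1.
A winning move leaves total XOR = 0, i.e. changes one component's Grundy value g to g ⊕ X where X is the current total.
Heap A: need g' = 0⊕1 = 1. Options: 10−1→G=5, 10−4→G=2, 10−5→G=3, 10−6→G=2, 10−7→G=1. Hits: 1.
Heap B: need g' = 3⊕1 = 2. Options: 25−1→G=2, 25−4→G=1, 25−5→G=0, 25−6→G=5, 25−7→G=4. Hits: 1.
Heap C: need g' = 2⊕1 = 3. Options: 16−1→G=3, 16−4→G=0, 16−5→G=1, 16−6→G=0, 16−7→G=5. Hits: 1.

3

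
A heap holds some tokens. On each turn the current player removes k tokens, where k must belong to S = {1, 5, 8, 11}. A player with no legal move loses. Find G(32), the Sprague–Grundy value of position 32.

0

n :  0  1  2  3  4  5  6  7  8  9 10 11 12 13 14 15 16 17 18 19 20 21 22 23 24 25 26 27 28 29 30 31 32
G :  0  1  0  1  0  1  0  1  2  3  2  3  2  3  2  3  0  1  0  1  0  1  0  1  2  3  2  3  2  3  2  3  0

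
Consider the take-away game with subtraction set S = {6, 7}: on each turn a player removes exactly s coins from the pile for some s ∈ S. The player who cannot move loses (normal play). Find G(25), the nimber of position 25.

2

n :  0  1  2  3  4  5  6  7  8  9 10 11 12 13 14 15 16 17 18 19 20 21 22 23 24 25
G :  0  0  0  0  0  0  1  1  1  1  1  1  2  0  0  0  0  0  0  1  1  1  1  1  1  2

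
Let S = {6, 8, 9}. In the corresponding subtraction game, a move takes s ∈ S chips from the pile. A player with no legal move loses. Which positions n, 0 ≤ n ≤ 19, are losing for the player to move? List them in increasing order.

0, 1, 2, 3, 4, 5, 15, 16, 17, 18, 19

n :  0  1  2  3  4  5  6  7  8  9 10 11 12 13 14 15 16 17 18 19
G :  0  0  0  0  0  0  1  1  1  1  1  1  2  2  2  0  0  0  0  0
P-positions are exactly the n with G(n) = 0.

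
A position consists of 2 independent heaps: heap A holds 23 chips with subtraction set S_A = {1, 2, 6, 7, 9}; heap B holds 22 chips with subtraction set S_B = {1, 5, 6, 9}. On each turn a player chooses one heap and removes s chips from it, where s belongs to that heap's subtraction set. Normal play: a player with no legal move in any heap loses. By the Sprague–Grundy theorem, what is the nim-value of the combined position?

6

Heap A, S = {1, 2, 6, 7, 9}:
n :  0  1  2  3  4  5  6  7  8  9 10 11 12 13 14 15 16 17 18 19 20 21 22 23
G :  0  1  2  0  1  2  3  4  0  1  2  0  1  2  3  4  0  1  2  0  1  2  3  4
G_A(23) = 4.
Heap B, S = {1, 5, 6, 9}:
n :  0  1  2  3  4  5  6  7  8  9 10 11 12 13 14 15 16 17 18 19 20 21 22
G :  0  1  0  1  0  1  2  3  2  3  2  3  0  1  0  1  0  1  2  3  2  3  2
G_B(22) = 2.
Combined Grundy value = 4 ⊕ 2 = 6.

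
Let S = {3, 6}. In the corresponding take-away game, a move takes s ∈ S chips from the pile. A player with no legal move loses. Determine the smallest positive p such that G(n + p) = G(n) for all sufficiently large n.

9

n :  0  1  2  3  4  5  6  7  8  9 10 11 12 13 14 15 16 17 18 19
G :  0  0  0  1  1  1  2  2  2  0  0  0  1  1  1  2  2  2  0  0
G(n+9) = G(n) holds for n = 0,…,5 (a full window of length max(S) = 6), so the sequence is purely periodic with period 9.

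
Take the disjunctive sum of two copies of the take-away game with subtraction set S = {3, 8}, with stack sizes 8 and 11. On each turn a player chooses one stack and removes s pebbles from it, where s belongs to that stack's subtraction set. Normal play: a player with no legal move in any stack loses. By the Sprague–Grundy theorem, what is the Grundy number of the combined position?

2

All stacks use S = {3, 8}:
G(0) = 0
G(1) = mex{} = 0
G(2) = mex{} = 0
G(3) = mex{0} = 1
G(4) = mex{0} = 1
G(5) = mex{0} = 1
G(6) = mex{1} = 0
G(7) = mex{1} = 0
G(8) = mex{1,0} = 2
G(9) = mex{0,0} = 1
G(10) = mex{0,0} = 1
G(11) = mex{2,1} = 0
Stack A: G(8) = 2.
Stack B: G(11) = 0.
Combined Grundy value = 2 ⊕ 0 = 2.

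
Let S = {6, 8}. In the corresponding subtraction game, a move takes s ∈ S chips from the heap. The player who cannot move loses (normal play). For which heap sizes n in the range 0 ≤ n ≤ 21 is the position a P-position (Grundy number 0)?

0, 1, 2, 3, 4, 5, 14, 15, 16, 17, 18, 19

G(0) = 0
G(1) = mex{} = 0
G(2) = mex{} = 0
G(3) = mex{} = 0
G(4) = mex{} = 0
G(5) = mex{} = 0
G(6) = mex{0} = 1
G(7) = mex{0} = 1
G(8) = mex{0,0} = 1
G(9) = mex{0,0} = 1
G(10) = mex{0,0} = 1
G(11) = mex{0,0} = 1
G(12) = mex{1,0} = 2
G(13) = mex{1,0} = 2
G(14) = mex{1,1} = 0
G(15) = mex{1,1} = 0
G(16) = mex{1,1} = 0
G(17) = mex{1,1} = 0
G(18) = mex{2,1} = 0
G(19) = mex{2,1} = 0
G(20) = mex{0,2} = 1
G(21) = mex{0,2} = 1
P-positions are exactly the n with G(n) = 0.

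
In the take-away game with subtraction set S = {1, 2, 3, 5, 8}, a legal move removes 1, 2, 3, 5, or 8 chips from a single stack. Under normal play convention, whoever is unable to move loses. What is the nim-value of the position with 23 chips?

3

n :  0  1  2  3  4  5  6  7  8  9 10 11 12 13 14 15 16 17 18 19 20 21 22 23
G :  0  1  2  3  0  1  2  3  4  5  0  1  2  3  0  1  2  3  4  5  0  1  2  3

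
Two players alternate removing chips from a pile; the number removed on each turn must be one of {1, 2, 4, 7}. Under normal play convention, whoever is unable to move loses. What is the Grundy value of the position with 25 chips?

1

G(0) = 0
G(1) = mex{0} = 1
G(2) = mex{1,0} = 2
G(3) = mex{2,1} = 0
G(4) = mex{0,2,0} = 1
G(5) = mex{1,0,1} = 2
G(6) = mex{2,1,2} = 0
G(7) = mex{0,2,0,0} = 1
G(8) = mex{1,0,1,1} = 2
G(9) = mex{2,1,2,2} = 0
G(10) = mex{0,2,0,0} = 1
G(11) = mex{1,0,1,1} = 2
G(12) = mex{2,1,2,2} = 0
G(13) = mex{0,2,0,0} = 1
G(14) = mex{1,0,1,1} = 2
G(15) = mex{2,1,2,2} = 0
G(16) = mex{0,2,0,0} = 1
G(17) = mex{1,0,1,1} = 2
G(18) = mex{2,1,2,2} = 0
G(19) = mex{0,2,0,0} = 1
G(20) = mex{1,0,1,1} = 2
G(21) = mex{2,1,2,2} = 0
G(22) = mex{0,2,0,0} = 1
G(23) = mex{1,0,1,1} = 2
G(24) = mex{2,1,2,2} = 0
G(25) = mex{0,2,0,0} = 1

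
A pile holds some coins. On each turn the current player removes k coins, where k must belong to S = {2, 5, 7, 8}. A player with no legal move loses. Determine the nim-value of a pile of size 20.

3

G(0) = 0
G(1) = mex{} = 0
G(2) = mex{0} = 1
G(3) = mex{0} = 1
G(4) = mex{1} = 0
G(5) = mex{1,0} = 2
G(6) = mex{0,0} = 1
G(7) = mex{2,1,0} = 3
G(8) = mex{1,1,0,0} = 2
G(9) = mex{3,0,1,0} = 2
G(10) = mex{2,2,1,1} = 0
G(11) = mex{2,1,0,1} = 3
G(12) = mex{0,3,2,0} = 1
G(13) = mex{3,2,1,2} = 0
G(14) = mex{1,2,3,1} = 0
G(15) = mex{0,0,2,3} = 1
G(16) = mex{0,3,2,2} = 1
G(17) = mex{1,1,0,2} = 3
G(18) = mex{1,0,3,0} = 2
G(19) = mex{3,0,1,3} = 2
G(20) = mex{2,1,0,1} = 3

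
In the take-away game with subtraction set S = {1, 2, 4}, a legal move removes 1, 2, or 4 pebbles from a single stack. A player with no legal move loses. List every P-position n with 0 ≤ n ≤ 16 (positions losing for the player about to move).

0, 3, 6, 9, 12, 15

G(0) = 0
G(1) = mex{0} = 1
G(2) = mex{1,0} = 2
G(3) = mex{2,1} = 0
G(4) = mex{0,2,0} = 1
G(5) = mex{1,0,1} = 2
G(6) = mex{2,1,2} = 0
G(7) = mex{0,2,0} = 1
G(8) = mex{1,0,1} = 2
G(9) = mex{2,1,2} = 0
G(10) = mex{0,2,0} = 1
G(11) = mex{1,0,1} = 2
G(12) = mex{2,1,2} = 0
G(13) = mex{0,2,0} = 1
G(14) = mex{1,0,1} = 2
G(15) = mex{2,1,2} = 0
G(16) = mex{0,2,0} = 1
P-positions are exactly the n with G(n) = 0.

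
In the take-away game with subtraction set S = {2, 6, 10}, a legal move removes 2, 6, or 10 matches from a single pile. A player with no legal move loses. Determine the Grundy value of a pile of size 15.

1

G(0) = 0
G(1) = mex{} = 0
G(2) = mex{0} = 1
G(3) = mex{0} = 1
G(4) = mex{1} = 0
G(5) = mex{1} = 0
G(6) = mex{0,0} = 1
G(7) = mex{0,0} = 1
G(8) = mex{1,1} = 0
G(9) = mex{1,1} = 0
G(10) = mex{0,0,0} = 1
G(11) = mex{0,0,0} = 1
G(12) = mex{1,1,1} = 0
G(13) = mex{1,1,1} = 0
G(14) = mex{0,0,0} = 1
G(15) = mex{0,0,0} = 1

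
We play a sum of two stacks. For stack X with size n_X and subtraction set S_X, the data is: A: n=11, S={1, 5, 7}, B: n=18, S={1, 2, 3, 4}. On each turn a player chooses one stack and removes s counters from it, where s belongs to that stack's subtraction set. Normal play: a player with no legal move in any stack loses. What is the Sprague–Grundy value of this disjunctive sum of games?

2

Stack A, S = {1, 5, 7}:
G(0) = 0
G(1) = mex{0} = 1
G(2) = mex{1} = 0
G(3) = mex{0} = 1
G(4) = mex{1} = 0
G(5) = mex{0,0} = 1
G(6) = mex{1,1} = 0
G(7) = mex{0,0,0} = 1
G(8) = mex{1,1,1} = 0
G(9) = mex{0,0,0} = 1
G(10) = mex{1,1,1} = 0
G(11) = mex{0,0,0} = 1
G_A(11) = 1.
Stack B, S = {1, 2, 3, 4}:
n :  0  1  2  3  4  5  6  7  8  9 10 11 12 13 14 15 16 17 18
G :  0  1  2  3  4  0  1  2  3  4  0  1  2  3  4  0  1  2  3
G_B(18) = 3.
Combined Grundy value = 1 ⊕ 3 = 2.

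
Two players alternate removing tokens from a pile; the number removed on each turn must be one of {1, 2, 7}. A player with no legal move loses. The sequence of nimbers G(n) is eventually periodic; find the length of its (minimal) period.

3

n :  0  1  2  3  4  5  6  7  8  9 10 11 12 13 14
G :  0  1  2  0  1  2  0  1  2  0  1  2  0  1  2
G(n+3) = G(n) holds for n = 0,…,6 (a full window of length max(S) = 7), so the sequence is purely periodic with period 3.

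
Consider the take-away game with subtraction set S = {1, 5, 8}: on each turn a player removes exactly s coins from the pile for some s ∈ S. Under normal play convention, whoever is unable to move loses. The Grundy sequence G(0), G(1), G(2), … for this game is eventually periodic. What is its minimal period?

G(0) = 0
G(1) = mex{0} = 1
G(2) = mex{1} = 0
G(3) = mex{0} = 1
G(4) = mex{1} = 0
G(5) = mex{0,0} = 1
G(6) = mex{1,1} = 0
G(7) = mex{0,0} = 1
G(8) = mex{1,1,0} = 2
G(9) = mex{2,0,1} = 3
G(10) = mex{3,1,0} = 2
G(11) = mex{2,0,1} = 3
G(12) = mex{3,1,0} = 2
G(13) = mex{2,2,1} = 0
G(14) = mex{0,3,0} = 1
G(15) = mex{1,2,1} = 0
G(16) = mex{0,3,2} = 1
G(17) = mex{1,2,3} = 0
G(18) = mex{0,0,2} = 1
G(19) = mex{1,1,3} = 0
G(20) = mex{0,0,2} = 1
G(21) = mex{1,1,0} = 2
G(22) = mex{2,0,1} = 3
G(23) = mex{3,1,0} = 2
G(24) = mex{2,0,1} = 3
G(25) = mex{3,1,0} = 2
G(26) = mex{2,2,1} = 0
G(27) = mex{0,3,0} = 1
G(n+13) = G(n) holds for n = 0,…,7 (a full window of length max(S) = 8), so the sequence is purely periodic with period 13.

13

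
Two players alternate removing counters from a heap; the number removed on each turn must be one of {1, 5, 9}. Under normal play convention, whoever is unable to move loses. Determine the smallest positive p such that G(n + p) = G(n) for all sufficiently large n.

n :  0  1  2  3  4  5  6  7  8  9 10 11 12 13 14
G :  0  1  0  1  0  1  0  1  0  1  0  1  0  1  0
G(n+2) = G(n) holds for n = 0,…,8 (a full window of length max(S) = 9), so the sequence is purely periodic with period 2.

2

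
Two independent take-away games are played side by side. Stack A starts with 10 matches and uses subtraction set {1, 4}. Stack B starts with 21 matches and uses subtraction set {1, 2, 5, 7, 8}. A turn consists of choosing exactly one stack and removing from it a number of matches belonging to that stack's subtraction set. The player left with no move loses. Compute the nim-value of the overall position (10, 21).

Stack A, S = {1, 4}:
G(0) = 0
G(1) = mex{0} = 1
G(2) = mex{1} = 0
G(3) = mex{0} = 1
G(4) = mex{1,0} = 2
G(5) = mex{2,1} = 0
G(6) = mex{0,0} = 1
G(7) = mex{1,1} = 0
G(8) = mex{0,2} = 1
G(9) = mex{1,0} = 2
G(10) = mex{2,1} = 0
G_A(10) = 0.
Stack B, S = {1, 2, 5, 7, 8}:
n :  0  1  2  3  4  5  6  7  8  9 10 11 12 13 14 15 16 17 18 19 20 21
G :  0  1  2  0  1  2  0  1  2  0  1  2  0  1  2  0  1  2  0  1  2  0
G_B(21) = 0.
Combined Grundy value = 0 ⊕ 0 = 0.

0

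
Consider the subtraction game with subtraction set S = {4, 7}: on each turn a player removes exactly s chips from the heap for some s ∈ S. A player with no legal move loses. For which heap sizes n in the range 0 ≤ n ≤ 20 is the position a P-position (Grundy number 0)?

G(0) = 0
G(1) = mex{} = 0
G(2) = mex{} = 0
G(3) = mex{} = 0
G(4) = mex{0} = 1
G(5) = mex{0} = 1
G(6) = mex{0} = 1
G(7) = mex{0,0} = 1
G(8) = mex{1,0} = 2
G(9) = mex{1,0} = 2
G(10) = mex{1,0} = 2
G(11) = mex{1,1} = 0
G(12) = mex{2,1} = 0
G(13) = mex{2,1} = 0
G(14) = mex{2,1} = 0
G(15) = mex{0,2} = 1
G(16) = mex{0,2} = 1
G(17) = mex{0,2} = 1
G(18) = mex{0,0} = 1
G(19) = mex{1,0} = 2
G(20) = mex{1,0} = 2
P-positions are exactly the n with G(n) = 0.

0, 1, 2, 3, 11, 12, 13, 14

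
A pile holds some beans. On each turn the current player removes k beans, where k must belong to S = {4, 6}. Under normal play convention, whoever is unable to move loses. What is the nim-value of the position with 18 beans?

n :  0  1  2  3  4  5  6  7  8  9 10 11 12 13 14 15 16 17 18
G :  0  0  0  0  1  1  1  1  2  2  0  0  0  0  1  1  1  1  2

2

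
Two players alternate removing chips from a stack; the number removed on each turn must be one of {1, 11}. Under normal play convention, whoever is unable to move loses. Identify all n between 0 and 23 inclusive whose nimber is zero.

n :  0  1  2  3  4  5  6  7  8  9 10 11 12 13 14 15 16 17 18 19 20 21 22 23
G :  0  1  0  1  0  1  0  1  0  1  0  1  0  1  0  1  0  1  0  1  0  1  0  1
P-positions are exactly the n with G(n) = 0.

0, 2, 4, 6, 8, 10, 12, 14, 16, 18, 20, 22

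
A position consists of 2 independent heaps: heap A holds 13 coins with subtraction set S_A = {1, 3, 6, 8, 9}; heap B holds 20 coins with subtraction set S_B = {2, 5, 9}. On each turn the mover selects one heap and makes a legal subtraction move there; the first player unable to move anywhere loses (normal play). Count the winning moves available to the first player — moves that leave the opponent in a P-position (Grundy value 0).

1

Heap A, S = {1, 3, 6, 8, 9}:
n :  0  1  2  3  4  5  6  7  8  9 10 11 12 13
G :  0  1  0  1  0  1  2  3  2  3  2  3  4  5
G_A(13) = 5.
Heap B, S = {2, 5, 9}:
n :  0  1  2  3  4  5  6  7  8  9 10 11 12 13 14 15 16 17 18 19 20
G :  0  0  1  1  0  2  1  0  0  1  1  0  2  1  0  0  1  1  0  2  1
G_B(20) = 1.
Combined Grundy value = 5 ⊕ 1 = 4.
A winning move leaves total XOR = 0, i.e. changes one component's Grundy value g to g ⊕ X where X is the current total.
Heap A: need g' = 5⊕4 = 1. Options: 13−1→G=4, 13−3→G=2, 13−6→G=3, 13−8→G=1, 13−9→G=0. Hits: 1.
Heap B: need g' = 1⊕4 = 5. Options: 20−2→G=0, 20−5→G=0, 20−9→G=0. Hits: 0.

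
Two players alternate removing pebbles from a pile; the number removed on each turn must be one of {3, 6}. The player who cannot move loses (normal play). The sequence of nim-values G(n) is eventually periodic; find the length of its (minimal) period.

9

n :  0  1  2  3  4  5  6  7  8  9 10 11 12 13 14 15 16 17 18 19
G :  0  0  0  1  1  1  2  2  2  0  0  0  1  1  1  2  2  2  0  0
G(n+9) = G(n) holds for n = 0,…,5 (a full window of length max(S) = 6), so the sequence is purely periodic with period 9.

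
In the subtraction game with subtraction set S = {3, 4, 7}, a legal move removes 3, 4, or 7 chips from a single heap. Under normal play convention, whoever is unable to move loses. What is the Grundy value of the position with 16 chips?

n :  0  1  2  3  4  5  6  7  8  9 10 11 12 13 14 15 16
G :  0  0  0  1  1  1  2  2  2  3  0  0  0  1  1  1  2

2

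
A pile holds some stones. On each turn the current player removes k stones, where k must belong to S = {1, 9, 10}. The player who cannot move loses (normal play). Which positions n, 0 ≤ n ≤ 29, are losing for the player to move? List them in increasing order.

n :  0  1  2  3  4  5  6  7  8  9 10 11 12 13 14 15 16 17 18 19 20 21 22 23 24 25 26 27 28 29
G :  0  1  0  1  0  1  0  1  0  1  2  3  2  3  2  3  2  3  2  0  1  0  1  0  1  0  1  0  1  2
P-positions are exactly the n with G(n) = 0.

0, 2, 4, 6, 8, 19, 21, 23, 25, 27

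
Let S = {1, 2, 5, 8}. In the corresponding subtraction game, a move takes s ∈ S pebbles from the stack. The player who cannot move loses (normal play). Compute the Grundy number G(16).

1

n :  0  1  2  3  4  5  6  7  8  9 10 11 12 13 14 15 16
G :  0  1  2  0  1  2  0  1  2  0  1  2  0  1  2  0  1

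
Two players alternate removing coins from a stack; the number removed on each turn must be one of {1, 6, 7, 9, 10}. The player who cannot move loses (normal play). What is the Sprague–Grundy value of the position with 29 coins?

n :  0  1  2  3  4  5  6  7  8  9 10 11 12 13 14 15 16 17 18 19 20 21 22 23 24 25 26 27 28 29
G :  0  1  0  1  0  1  2  3  2  3  2  3  4  5  4  0  1  0  1  0  1  2  3  2  3  2  3  4  5  4

4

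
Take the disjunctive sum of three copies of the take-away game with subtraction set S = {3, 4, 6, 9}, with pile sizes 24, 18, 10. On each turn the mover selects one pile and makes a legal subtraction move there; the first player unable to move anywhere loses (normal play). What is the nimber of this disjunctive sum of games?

1

All piles use S = {3, 4, 6, 9}:
G(0) = 0
G(1) = mex{} = 0
G(2) = mex{} = 0
G(3) = mex{0} = 1
G(4) = mex{0,0} = 1
G(5) = mex{0,0} = 1
G(6) = mex{1,0,0} = 2
G(7) = mex{1,1,0} = 2
G(8) = mex{1,1,0} = 2
G(9) = mex{2,1,1,0} = 3
G(10) = mex{2,2,1,0} = 3
G(11) = mex{2,2,1,0} = 3
G(12) = mex{3,2,2,1} = 0
G(13) = mex{3,3,2,1} = 0
G(14) = mex{3,3,2,1} = 0
G(15) = mex{0,3,3,2} = 1
G(16) = mex{0,0,3,2} = 1
G(17) = mex{0,0,3,2} = 1
G(18) = mex{1,0,0,3} = 2
G(19) = mex{1,1,0,3} = 2
G(20) = mex{1,1,0,3} = 2
G(21) = mex{2,1,1,0} = 3
G(22) = mex{2,2,1,0} = 3
G(23) = mex{2,2,1,0} = 3
G(24) = mex{3,2,2,1} = 0
Pile A: G(24) = 0.
Pile B: G(18) = 2.
Pile C: G(10) = 3.
Combined Grundy value = 0 ⊕ 2 ⊕ 3 = 1.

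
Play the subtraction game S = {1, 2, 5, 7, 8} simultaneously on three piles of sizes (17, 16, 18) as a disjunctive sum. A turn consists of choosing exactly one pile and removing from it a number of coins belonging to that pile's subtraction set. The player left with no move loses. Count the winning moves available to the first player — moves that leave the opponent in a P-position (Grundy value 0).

All piles use S = {1, 2, 5, 7, 8}:
n :  0  1  2  3  4  5  6  7  8  9 10 11 12 13 14 15 16 17 18
G :  0  1  2  0  1  2  0  1  2  0  1  2  0  1  2  0  1  2  0
Pile A: G(17) = 2.
Pile B: G(16) = 1.
Pile C: G(18) = 0.
Combined Grundy value = 2 ⊕ 1 ⊕ 0 = 3.
A winning move leaves total XOR = 0, i.e. changes one component's Grundy value g to g ⊕ X where X is the current total.
Pile A: need g' = 2⊕3 = 1. Options: 17−1→G=1, 17−2→G=0, 17−5→G=0, 17−7→G=1, 17−8→G=0. Hits: 2.
Pile B: need g' = 1⊕3 = 2. Options: 16−1→G=0, 16−2→G=2, 16−5→G=2, 16−7→G=0, 16−8→G=2. Hits: 3.
Pile C: need g' = 0⊕3 = 3. Options: 18−1→G=2, 18−2→G=1, 18−5→G=1, 18−7→G=2, 18−8→G=1. Hits: 0.

5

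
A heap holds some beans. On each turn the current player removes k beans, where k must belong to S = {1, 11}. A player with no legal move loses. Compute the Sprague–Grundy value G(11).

G(0) = 0
G(1) = mex{0} = 1
G(2) = mex{1} = 0
G(3) = mex{0} = 1
G(4) = mex{1} = 0
G(5) = mex{0} = 1
G(6) = mex{1} = 0
G(7) = mex{0} = 1
G(8) = mex{1} = 0
G(9) = mex{0} = 1
G(10) = mex{1} = 0
G(11) = mex{0,0} = 1

1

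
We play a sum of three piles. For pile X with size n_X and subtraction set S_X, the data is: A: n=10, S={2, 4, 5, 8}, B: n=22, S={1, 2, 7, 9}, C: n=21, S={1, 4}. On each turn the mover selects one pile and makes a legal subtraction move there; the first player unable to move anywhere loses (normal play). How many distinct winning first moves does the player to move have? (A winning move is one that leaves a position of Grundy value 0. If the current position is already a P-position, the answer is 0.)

4

Pile A, S = {2, 4, 5, 8}:
n :  0  1  2  3  4  5  6  7  8  9 10
G :  0  0  1  1  2  2  3  0  4  1  0
G_A(10) = 0.
Pile B, S = {1, 2, 7, 9}:
n :  0  1  2  3  4  5  6  7  8  9 10 11 12 13 14 15 16 17 18 19 20 21 22
G :  0  1  2  0  1  2  0  1  2  3  4  0  1  2  0  1  2  0  1  2  3  4  0
G_B(22) = 0.
Pile C, S = {1, 4}:
G(0) = 0
G(1) = mex{0} = 1
G(2) = mex{1} = 0
G(3) = mex{0} = 1
G(4) = mex{1,0} = 2
G(5) = mex{2,1} = 0
G(6) = mex{0,0} = 1
G(7) = mex{1,1} = 0
G(8) = mex{0,2} = 1
G(9) = mex{1,0} = 2
G(10) = mex{2,1} = 0
G(11) = mex{0,0} = 1
G(12) = mex{1,1} = 0
G(13) = mex{0,2} = 1
G(14) = mex{1,0} = 2
G(15) = mex{2,1} = 0
G(16) = mex{0,0} = 1
G(17) = mex{1,1} = 0
G(18) = mex{0,2} = 1
G(19) = mex{1,0} = 2
G(20) = mex{2,1} = 0
G(21) = mex{0,0} = 1
G_C(21) = 1.
Combined Grundy value = 0 ⊕ 0 ⊕ 1 = 1.
A winning move leaves total XOR = 0, i.e. changes one component's Grundy value g to g ⊕ X where X is the current total.
Pile A: need g' = 0⊕1 = 1. Options: 10−2→G=4, 10−4→G=3, 10−5→G=2, 10−8→G=1. Hits: 1.
Pile B: need g' = 0⊕1 = 1. Options: 22−1→G=4, 22−2→G=3, 22−7→G=1, 22−9→G=2. Hits: 1.
Pile C: need g' = 1⊕1 = 0. Options: 21−1→G=0, 21−4→G=0. Hits: 2.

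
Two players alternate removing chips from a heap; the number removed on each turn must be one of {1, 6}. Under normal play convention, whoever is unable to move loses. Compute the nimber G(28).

0

n :  0  1  2  3  4  5  6  7  8  9 10 11 12 13 14 15 16 17 18 19 20 21 22 23 24 25 26 27 28
G :  0  1  0  1  0  1  2  0  1  0  1  0  1  2  0  1  0  1  0  1  2  0  1  0  1  0  1  2  0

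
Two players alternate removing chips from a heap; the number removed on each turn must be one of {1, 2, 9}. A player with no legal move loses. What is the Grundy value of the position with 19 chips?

n :  0  1  2  3  4  5  6  7  8  9 10 11 12 13 14 15 16 17 18 19
G :  0  1  2  0  1  2  0  1  2  3  0  1  2  0  1  2  0  1  2  3

3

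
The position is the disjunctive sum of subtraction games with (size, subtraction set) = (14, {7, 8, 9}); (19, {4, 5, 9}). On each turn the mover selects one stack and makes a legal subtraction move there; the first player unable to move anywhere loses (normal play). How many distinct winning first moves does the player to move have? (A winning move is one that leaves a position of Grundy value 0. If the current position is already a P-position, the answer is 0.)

Stack A, S = {7, 8, 9}:
n :  0  1  2  3  4  5  6  7  8  9 10 11 12 13 14
G :  0  0  0  0  0  0  0  1  1  1  1  1  1  1  2
G_A(14) = 2.
Stack B, S = {4, 5, 9}:
n :  0  1  2  3  4  5  6  7  8  9 10 11 12 13 14 15 16 17 18 19
G :  0  0  0  0  1  1  1  1  2  2  2  2  3  0  0  0  0  1  1  1
G_B(19) = 1.
Combined Grundy value = 2 ⊕ 1 = 3.
A winning move leaves total XOR = 0, i.e. changes one component's Grundy value g to g ⊕ X where X is the current total.
Stack A: need g' = 2⊕3 = 1. Options: 14−7→G=1, 14−8→G=0, 14−9→G=0. Hits: 1.
Stack B: need g' = 1⊕3 = 2. Options: 19−4→G=0, 19−5→G=0, 19−9→G=2. Hits: 1.

2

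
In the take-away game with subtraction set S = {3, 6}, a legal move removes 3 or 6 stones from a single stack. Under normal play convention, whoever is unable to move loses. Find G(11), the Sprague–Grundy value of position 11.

G(0) = 0
G(1) = mex{} = 0
G(2) = mex{} = 0
G(3) = mex{0} = 1
G(4) = mex{0} = 1
G(5) = mex{0} = 1
G(6) = mex{1,0} = 2
G(7) = mex{1,0} = 2
G(8) = mex{1,0} = 2
G(9) = mex{2,1} = 0
G(10) = mex{2,1} = 0
G(11) = mex{2,1} = 0

0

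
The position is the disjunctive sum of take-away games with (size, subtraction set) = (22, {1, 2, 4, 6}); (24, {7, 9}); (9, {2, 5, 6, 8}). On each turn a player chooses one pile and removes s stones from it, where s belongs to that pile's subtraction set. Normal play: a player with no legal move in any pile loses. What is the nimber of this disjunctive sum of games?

0

Pile A, S = {1, 2, 4, 6}:
n :  0  1  2  3  4  5  6  7  8  9 10 11 12 13 14 15 16 17 18 19 20 21 22
G :  0  1  2  0  1  2  3  4  0  1  2  0  1  2  3  4  0  1  2  0  1  2  3
G_A(22) = 3.
Pile B, S = {7, 9}:
n :  0  1  2  3  4  5  6  7  8  9 10 11 12 13 14 15 16 17 18 19 20 21 22 23 24
G :  0  0  0  0  0  0  0  1  1  1  1  1  1  1  2  2  0  0  0  0  0  0  0  1  1
G_B(24) = 1.
Pile C, S = {2, 5, 6, 8}:
n : 0 1 2 3 4 5 6 7 8 9
G : 0 0 1 1 0 2 1 3 2 2
G_C(9) = 2.
Combined Grundy value = 3 ⊕ 1 ⊕ 2 = 0.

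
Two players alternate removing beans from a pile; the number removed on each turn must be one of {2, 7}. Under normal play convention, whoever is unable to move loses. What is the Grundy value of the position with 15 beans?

1

G(0) = 0
G(1) = mex{} = 0
G(2) = mex{0} = 1
G(3) = mex{0} = 1
G(4) = mex{1} = 0
G(5) = mex{1} = 0
G(6) = mex{0} = 1
G(7) = mex{0,0} = 1
G(8) = mex{1,0} = 2
G(9) = mex{1,1} = 0
G(10) = mex{2,1} = 0
G(11) = mex{0,0} = 1
G(12) = mex{0,0} = 1
G(13) = mex{1,1} = 0
G(14) = mex{1,1} = 0
G(15) = mex{0,2} = 1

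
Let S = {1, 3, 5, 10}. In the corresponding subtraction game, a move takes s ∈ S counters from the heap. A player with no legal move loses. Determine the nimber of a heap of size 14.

2

G(0) = 0
G(1) = mex{0} = 1
G(2) = mex{1} = 0
G(3) = mex{0,0} = 1
G(4) = mex{1,1} = 0
G(5) = mex{0,0,0} = 1
G(6) = mex{1,1,1} = 0
G(7) = mex{0,0,0} = 1
G(8) = mex{1,1,1} = 0
G(9) = mex{0,0,0} = 1
G(10) = mex{1,1,1,0} = 2
G(11) = mex{2,0,0,1} = 3
G(12) = mex{3,1,1,0} = 2
G(13) = mex{2,2,0,1} = 3
G(14) = mex{3,3,1,0} = 2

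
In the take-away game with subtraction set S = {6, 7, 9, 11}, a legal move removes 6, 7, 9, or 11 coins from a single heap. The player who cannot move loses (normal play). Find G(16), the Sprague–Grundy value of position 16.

G(0) = 0
G(1) = mex{} = 0
G(2) = mex{} = 0
G(3) = mex{} = 0
G(4) = mex{} = 0
G(5) = mex{} = 0
G(6) = mex{0} = 1
G(7) = mex{0,0} = 1
G(8) = mex{0,0} = 1
G(9) = mex{0,0,0} = 1
G(10) = mex{0,0,0} = 1
G(11) = mex{0,0,0,0} = 1
G(12) = mex{1,0,0,0} = 2
G(13) = mex{1,1,0,0} = 2
G(14) = mex{1,1,0,0} = 2
G(15) = mex{1,1,1,0} = 2
G(16) = mex{1,1,1,0} = 2

2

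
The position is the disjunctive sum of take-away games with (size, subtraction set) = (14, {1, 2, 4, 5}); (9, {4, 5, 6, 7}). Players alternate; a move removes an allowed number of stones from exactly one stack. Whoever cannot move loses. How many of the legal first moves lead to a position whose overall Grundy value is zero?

0

Stack A, S = {1, 2, 4, 5}:
G(0) = 0
G(1) = mex{0} = 1
G(2) = mex{1,0} = 2
G(3) = mex{2,1} = 0
G(4) = mex{0,2,0} = 1
G(5) = mex{1,0,1,0} = 2
G(6) = mex{2,1,2,1} = 0
G(7) = mex{0,2,0,2} = 1
G(8) = mex{1,0,1,0} = 2
G(9) = mex{2,1,2,1} = 0
G(10) = mex{0,2,0,2} = 1
G(11) = mex{1,0,1,0} = 2
G(12) = mex{2,1,2,1} = 0
G(13) = mex{0,2,0,2} = 1
G(14) = mex{1,0,1,0} = 2
G_A(14) = 2.
Stack B, S = {4, 5, 6, 7}:
n : 0 1 2 3 4 5 6 7 8 9
G : 0 0 0 0 1 1 1 1 2 2
G_B(9) = 2.
Combined Grundy value = 2 ⊕ 2 = 0.
A winning move leaves total XOR = 0, i.e. changes one component's Grundy value g to g ⊕ X where X is the current total.
Stack A: target g' = 2⊕0 = 2, but every legal move changes the Grundy value (mex property), so 0 moves.
Stack B: target g' = 2⊕0 = 2, but every legal move changes the Grundy value (mex property), so 0 moves.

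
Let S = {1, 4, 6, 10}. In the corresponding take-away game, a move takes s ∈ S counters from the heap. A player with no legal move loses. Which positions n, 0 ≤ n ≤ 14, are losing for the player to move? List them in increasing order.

n :  0  1  2  3  4  5  6  7  8  9 10 11 12 13 14
G :  0  1  0  1  2  0  1  0  1  2  3  2  3  4  0
P-positions are exactly the n with G(n) = 0.

0, 2, 5, 7, 14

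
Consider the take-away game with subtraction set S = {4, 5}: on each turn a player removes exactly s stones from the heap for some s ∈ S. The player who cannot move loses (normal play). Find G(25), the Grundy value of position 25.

G(0) = 0
G(1) = mex{} = 0
G(2) = mex{} = 0
G(3) = mex{} = 0
G(4) = mex{0} = 1
G(5) = mex{0,0} = 1
G(6) = mex{0,0} = 1
G(7) = mex{0,0} = 1
G(8) = mex{1,0} = 2
G(9) = mex{1,1} = 0
G(10) = mex{1,1} = 0
G(11) = mex{1,1} = 0
G(12) = mex{2,1} = 0
G(13) = mex{0,2} = 1
G(14) = mex{0,0} = 1
G(15) = mex{0,0} = 1
G(16) = mex{0,0} = 1
G(17) = mex{1,0} = 2
G(18) = mex{1,1} = 0
G(19) = mex{1,1} = 0
G(20) = mex{1,1} = 0
G(21) = mex{2,1} = 0
G(22) = mex{0,2} = 1
G(23) = mex{0,0} = 1
G(24) = mex{0,0} = 1
G(25) = mex{0,0} = 1

1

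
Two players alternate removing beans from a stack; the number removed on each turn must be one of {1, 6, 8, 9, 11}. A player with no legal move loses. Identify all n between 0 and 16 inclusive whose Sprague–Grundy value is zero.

0, 2, 4, 7, 14

G(0) = 0
G(1) = mex{0} = 1
G(2) = mex{1} = 0
G(3) = mex{0} = 1
G(4) = mex{1} = 0
G(5) = mex{0} = 1
G(6) = mex{1,0} = 2
G(7) = mex{2,1} = 0
G(8) = mex{0,0,0} = 1
G(9) = mex{1,1,1,0} = 2
G(10) = mex{2,0,0,1} = 3
G(11) = mex{3,1,1,0,0} = 2
G(12) = mex{2,2,0,1,1} = 3
G(13) = mex{3,0,1,0,0} = 2
G(14) = mex{2,1,2,1,1} = 0
G(15) = mex{0,2,0,2,0} = 1
G(16) = mex{1,3,1,0,1} = 2
P-positions are exactly the n with G(n) = 0.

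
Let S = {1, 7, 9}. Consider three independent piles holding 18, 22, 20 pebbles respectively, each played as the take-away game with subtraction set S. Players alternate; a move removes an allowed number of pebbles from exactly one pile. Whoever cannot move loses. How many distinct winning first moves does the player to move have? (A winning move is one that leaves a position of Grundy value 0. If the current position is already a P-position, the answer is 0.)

0

All piles use S = {1, 7, 9}:
n :  0  1  2  3  4  5  6  7  8  9 10 11 12 13 14 15 16 17 18 19 20 21 22
G :  0  1  0  1  0  1  0  1  0  1  0  1  0  1  0  1  0  1  0  1  0  1  0
Pile A: G(18) = 0.
Pile B: G(22) = 0.
Pile C: G(20) = 0.
Combined Grundy value = 0 ⊕ 0 ⊕ 0 = 0.
A winning move leaves total XOR = 0, i.e. changes one component's Grundy value g to g ⊕ X where X is the current total.
Pile A: target g' = 0⊕0 = 0, but every legal move changes the Grundy value (mex property), so 0 moves.
Pile B: target g' = 0⊕0 = 0, but every legal move changes the Grundy value (mex property), so 0 moves.
Pile C: target g' = 0⊕0 = 0, but every legal move changes the Grundy value (mex property), so 0 moves.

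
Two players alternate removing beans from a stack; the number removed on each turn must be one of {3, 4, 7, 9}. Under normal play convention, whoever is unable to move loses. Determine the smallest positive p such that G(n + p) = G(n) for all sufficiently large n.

G(0) = 0
G(1) = mex{} = 0
G(2) = mex{} = 0
G(3) = mex{0} = 1
G(4) = mex{0,0} = 1
G(5) = mex{0,0} = 1
G(6) = mex{1,0} = 2
G(7) = mex{1,1,0} = 2
G(8) = mex{1,1,0} = 2
G(9) = mex{2,1,0,0} = 3
G(10) = mex{2,2,1,0} = 3
G(11) = mex{2,2,1,0} = 3
G(12) = mex{3,2,1,1} = 0
G(13) = mex{3,3,2,1} = 0
G(14) = mex{3,3,2,1} = 0
G(15) = mex{0,3,2,2} = 1
G(16) = mex{0,0,3,2} = 1
G(17) = mex{0,0,3,2} = 1
G(18) = mex{1,0,3,3} = 2
G(19) = mex{1,1,0,3} = 2
G(20) = mex{1,1,0,3} = 2
G(21) = mex{2,1,0,0} = 3
G(22) = mex{2,2,1,0} = 3
G(23) = mex{2,2,1,0} = 3
G(24) = mex{3,2,1,1} = 0
G(25) = mex{3,3,2,1} = 0
G(n+12) = G(n) holds for n = 0,…,8 (a full window of length max(S) = 9), so the sequence is purely periodic with period 12.

12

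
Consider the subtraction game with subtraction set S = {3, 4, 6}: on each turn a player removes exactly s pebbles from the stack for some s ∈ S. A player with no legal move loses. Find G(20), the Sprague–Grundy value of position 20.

0

G(0) = 0
G(1) = mex{} = 0
G(2) = mex{} = 0
G(3) = mex{0} = 1
G(4) = mex{0,0} = 1
G(5) = mex{0,0} = 1
G(6) = mex{1,0,0} = 2
G(7) = mex{1,1,0} = 2
G(8) = mex{1,1,0} = 2
G(9) = mex{2,1,1} = 0
G(10) = mex{2,2,1} = 0
G(11) = mex{2,2,1} = 0
G(12) = mex{0,2,2} = 1
G(13) = mex{0,0,2} = 1
G(14) = mex{0,0,2} = 1
G(15) = mex{1,0,0} = 2
G(16) = mex{1,1,0} = 2
G(17) = mex{1,1,0} = 2
G(18) = mex{2,1,1} = 0
G(19) = mex{2,2,1} = 0
G(20) = mex{2,2,1} = 0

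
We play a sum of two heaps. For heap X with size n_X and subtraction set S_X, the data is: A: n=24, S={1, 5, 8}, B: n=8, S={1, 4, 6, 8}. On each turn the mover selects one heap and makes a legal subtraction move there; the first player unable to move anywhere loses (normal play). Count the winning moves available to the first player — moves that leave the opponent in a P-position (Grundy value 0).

1

Heap A, S = {1, 5, 8}:
G(0) = 0
G(1) = mex{0} = 1
G(2) = mex{1} = 0
G(3) = mex{0} = 1
G(4) = mex{1} = 0
G(5) = mex{0,0} = 1
G(6) = mex{1,1} = 0
G(7) = mex{0,0} = 1
G(8) = mex{1,1,0} = 2
G(9) = mex{2,0,1} = 3
G(10) = mex{3,1,0} = 2
G(11) = mex{2,0,1} = 3
G(12) = mex{3,1,0} = 2
G(13) = mex{2,2,1} = 0
G(14) = mex{0,3,0} = 1
G(15) = mex{1,2,1} = 0
G(16) = mex{0,3,2} = 1
G(17) = mex{1,2,3} = 0
G(18) = mex{0,0,2} = 1
G(19) = mex{1,1,3} = 0
G(20) = mex{0,0,2} = 1
G(21) = mex{1,1,0} = 2
G(22) = mex{2,0,1} = 3
G(23) = mex{3,1,0} = 2
G(24) = mex{2,0,1} = 3
G_A(24) = 3.
Heap B, S = {1, 4, 6, 8}:
G(0) = 0
G(1) = mex{0} = 1
G(2) = mex{1} = 0
G(3) = mex{0} = 1
G(4) = mex{1,0} = 2
G(5) = mex{2,1} = 0
G(6) = mex{0,0,0} = 1
G(7) = mex{1,1,1} = 0
G(8) = mex{0,2,0,0} = 1
G_B(8) = 1.
Combined Grundy value = 3 ⊕ 1 = 2.
A winning move leaves total XOR = 0, i.e. changes one component's Grundy value g to g ⊕ X where X is the current total.
Heap A: need g' = 3⊕2 = 1. Options: 24−1→G=2, 24−5→G=0, 24−8→G=1. Hits: 1.
Heap B: need g' = 1⊕2 = 3. Options: 8−1→G=0, 8−4→G=2, 8−6→G=0, 8−8→G=0. Hits: 0.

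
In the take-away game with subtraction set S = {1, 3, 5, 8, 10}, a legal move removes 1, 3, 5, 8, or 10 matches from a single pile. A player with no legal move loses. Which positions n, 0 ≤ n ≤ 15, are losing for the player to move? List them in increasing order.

0, 2, 4, 6, 13, 15

n :  0  1  2  3  4  5  6  7  8  9 10 11 12 13 14 15
G :  0  1  0  1  0  1  0  1  2  3  2  3  2  0  1  0
P-positions are exactly the n with G(n) = 0.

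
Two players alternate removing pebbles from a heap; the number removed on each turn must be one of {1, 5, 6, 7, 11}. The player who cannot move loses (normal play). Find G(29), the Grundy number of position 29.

G(0) = 0
G(1) = mex{0} = 1
G(2) = mex{1} = 0
G(3) = mex{0} = 1
G(4) = mex{1} = 0
G(5) = mex{0,0} = 1
G(6) = mex{1,1,0} = 2
G(7) = mex{2,0,1,0} = 3
G(8) = mex{3,1,0,1} = 2
G(9) = mex{2,0,1,0} = 3
G(10) = mex{3,1,0,1} = 2
G(11) = mex{2,2,1,0,0} = 3
G(12) = mex{3,3,2,1,1} = 0
G(13) = mex{0,2,3,2,0} = 1
G(14) = mex{1,3,2,3,1} = 0
G(15) = mex{0,2,3,2,0} = 1
G(16) = mex{1,3,2,3,1} = 0
G(17) = mex{0,0,3,2,2} = 1
G(18) = mex{1,1,0,3,3} = 2
G(19) = mex{2,0,1,0,2} = 3
G(20) = mex{3,1,0,1,3} = 2
G(21) = mex{2,0,1,0,2} = 3
G(22) = mex{3,1,0,1,3} = 2
G(23) = mex{2,2,1,0,0} = 3
G(24) = mex{3,3,2,1,1} = 0
G(25) = mex{0,2,3,2,0} = 1
G(26) = mex{1,3,2,3,1} = 0
G(27) = mex{0,2,3,2,0} = 1
G(28) = mex{1,3,2,3,1} = 0
G(29) = mex{0,0,3,2,2} = 1

1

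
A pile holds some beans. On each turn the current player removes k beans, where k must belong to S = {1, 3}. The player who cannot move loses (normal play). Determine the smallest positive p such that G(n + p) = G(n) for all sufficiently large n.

n :  0  1  2  3  4  5  6  7  8  9 10 11 12 13 14
G :  0  1  0  1  0  1  0  1  0  1  0  1  0  1  0
G(n+2) = G(n) holds for n = 0,…,2 (a full window of length max(S) = 3), so the sequence is purely periodic with period 2.

2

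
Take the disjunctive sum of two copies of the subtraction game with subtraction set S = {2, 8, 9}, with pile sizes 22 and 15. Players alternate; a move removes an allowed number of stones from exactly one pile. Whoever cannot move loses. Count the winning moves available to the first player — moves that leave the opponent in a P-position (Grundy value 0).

All piles use S = {2, 8, 9}:
n :  0  1  2  3  4  5  6  7  8  9 10 11 12 13 14 15 16 17 18 19 20 21 22
G :  0  0  1  1  0  0  1  1  2  2  3  0  2  1  3  0  0  1  1  2  3  0  0
Pile A: G(22) = 0.
Pile B: G(15) = 0.
Combined Grundy value = 0 ⊕ 0 = 0.
A winning move leaves total XOR = 0, i.e. changes one component's Grundy value g to g ⊕ X where X is the current total.
Pile A: target g' = 0⊕0 = 0, but every legal move changes the Grundy value (mex property), so 0 moves.
Pile B: target g' = 0⊕0 = 0, but every legal move changes the Grundy value (mex property), so 0 moves.

0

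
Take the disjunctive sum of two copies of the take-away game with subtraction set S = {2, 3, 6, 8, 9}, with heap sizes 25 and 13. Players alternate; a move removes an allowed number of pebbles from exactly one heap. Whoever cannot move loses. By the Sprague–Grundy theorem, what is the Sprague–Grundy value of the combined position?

6

All heaps use S = {2, 3, 6, 8, 9}:
n :  0  1  2  3  4  5  6  7  8  9 10 11 12 13 14 15 16 17 18 19 20 21 22 23 24 25
G :  0  0  1  1  2  0  3  1  2  2  3  3  0  4  1  5  0  0  1  1  2  2  3  3  4  2
Heap A: G(25) = 2.
Heap B: G(13) = 4.
Combined Grundy value = 2 ⊕ 4 = 6.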